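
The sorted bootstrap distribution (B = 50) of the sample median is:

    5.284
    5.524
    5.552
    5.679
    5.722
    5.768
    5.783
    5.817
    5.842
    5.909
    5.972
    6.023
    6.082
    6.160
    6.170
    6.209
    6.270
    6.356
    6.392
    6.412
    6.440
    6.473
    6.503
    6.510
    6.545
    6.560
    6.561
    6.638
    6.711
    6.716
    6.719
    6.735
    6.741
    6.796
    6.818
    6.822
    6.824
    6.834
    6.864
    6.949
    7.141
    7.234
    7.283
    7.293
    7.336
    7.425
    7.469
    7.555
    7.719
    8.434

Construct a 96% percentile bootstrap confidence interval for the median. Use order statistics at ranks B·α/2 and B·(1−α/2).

(5.284, 7.719)

α = 0.04; lower rank = 50 × 0.020 = 1; upper rank = 50 × 0.980 = 49.
The 1st smallest replicate is 5.284; the 49th is 7.719.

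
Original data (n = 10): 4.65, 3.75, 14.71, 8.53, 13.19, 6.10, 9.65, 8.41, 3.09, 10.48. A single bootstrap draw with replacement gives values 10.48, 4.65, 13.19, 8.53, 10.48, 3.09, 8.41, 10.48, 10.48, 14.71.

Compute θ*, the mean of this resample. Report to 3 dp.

θ* = 9.450

Mean = (10.48 + 4.65 + 13.19 + 8.53 + 10.48 + 3.09 + 8.41 + 10.48 + 10.48 + 14.71) / 10 = 94.500 / 10 = 9.450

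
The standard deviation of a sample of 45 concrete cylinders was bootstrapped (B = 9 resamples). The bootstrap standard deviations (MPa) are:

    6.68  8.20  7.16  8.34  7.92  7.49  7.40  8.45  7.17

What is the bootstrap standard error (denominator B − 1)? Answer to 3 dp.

Bootstrap SE is the standard deviation of the 9 replicate standard deviations.
Mean of replicates: (6.68 + 8.20 + 7.16 + 8.34 + 7.92 + 7.49 + 7.40 + 8.45 + 7.17) / 9 = 68.8100 / 9 = 7.6456
Sum of squared deviations: (−0.9656)² + (+0.5544)² + (−0.4856)² + (+0.6944)² + (+0.2744)² + (−0.1556)² + (−0.2456)² + (+0.8044)² + (−0.4756)² = 2.9908
Variance = 2.9908 / 8 = 0.3739
SE* = √0.3739

SE* = 0.611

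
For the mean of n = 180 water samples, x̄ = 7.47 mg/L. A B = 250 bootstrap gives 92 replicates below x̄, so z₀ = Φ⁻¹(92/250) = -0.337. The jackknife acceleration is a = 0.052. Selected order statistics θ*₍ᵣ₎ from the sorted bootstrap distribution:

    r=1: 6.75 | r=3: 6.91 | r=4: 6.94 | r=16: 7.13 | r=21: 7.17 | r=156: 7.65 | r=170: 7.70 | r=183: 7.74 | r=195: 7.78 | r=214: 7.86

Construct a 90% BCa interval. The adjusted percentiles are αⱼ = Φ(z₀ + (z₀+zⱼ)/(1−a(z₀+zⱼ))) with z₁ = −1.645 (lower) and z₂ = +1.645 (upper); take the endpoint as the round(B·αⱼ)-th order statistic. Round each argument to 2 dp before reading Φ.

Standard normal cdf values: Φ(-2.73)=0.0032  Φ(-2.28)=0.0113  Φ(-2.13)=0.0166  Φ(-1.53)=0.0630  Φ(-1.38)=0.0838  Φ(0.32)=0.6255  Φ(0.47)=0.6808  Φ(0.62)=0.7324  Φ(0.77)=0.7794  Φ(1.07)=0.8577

(6.94, 7.86)

Lower: z₀ + z₁ = -0.337 + (-1.645) = -1.982; 1 − a(z₀+z₁) = 1 − (0.052)(-1.982) = 1.1031; argument = -0.337 + (-1.982)/1.1031 = -2.1338 → -2.13.
α₁ = Φ(-2.13) = 0.0166; rank = round(250 × 0.0166) = 4; θ*₍4₎ = 6.94.
Upper: z₀ + z₂ = 1.308; 1 − a(z₀+z₂) = 0.9320; argument = 1.0665 → 1.07; α₂ = 0.8577; rank = 214; θ*₍214₎ = 7.86.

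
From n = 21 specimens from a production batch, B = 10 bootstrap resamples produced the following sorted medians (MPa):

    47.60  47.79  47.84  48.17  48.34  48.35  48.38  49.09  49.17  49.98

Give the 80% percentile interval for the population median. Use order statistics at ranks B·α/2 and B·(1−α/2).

(47.60, 49.17)

α = 0.20; lower rank = 10 × 0.100 = 1; upper rank = 10 × 0.900 = 9.
The 1st smallest replicate is 47.60; the 9th is 49.17.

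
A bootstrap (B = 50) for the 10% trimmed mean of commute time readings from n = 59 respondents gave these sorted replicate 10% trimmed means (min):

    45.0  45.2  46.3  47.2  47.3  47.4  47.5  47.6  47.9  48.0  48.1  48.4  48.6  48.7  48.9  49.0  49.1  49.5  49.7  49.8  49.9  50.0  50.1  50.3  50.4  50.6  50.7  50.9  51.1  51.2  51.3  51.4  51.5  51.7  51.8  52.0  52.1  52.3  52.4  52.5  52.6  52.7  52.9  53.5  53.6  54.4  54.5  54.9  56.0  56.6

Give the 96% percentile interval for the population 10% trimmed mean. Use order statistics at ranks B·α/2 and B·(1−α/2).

(45.0, 56.0)

α = 0.04; lower rank = 50 × 0.020 = 1; upper rank = 50 × 0.980 = 49.
The 1st smallest replicate is 45.0; the 49th is 56.0.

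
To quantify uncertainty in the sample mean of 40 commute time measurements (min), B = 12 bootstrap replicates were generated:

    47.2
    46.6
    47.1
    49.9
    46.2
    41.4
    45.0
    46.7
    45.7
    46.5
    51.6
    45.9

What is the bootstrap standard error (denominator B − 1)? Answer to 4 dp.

Bootstrap SE is the standard deviation of the 12 replicate means.
Mean of replicates: (47.2 + 46.6 + 47.1 + 49.9 + 46.2 + 41.4 + 45.0 + 46.7 + 45.7 + 46.5 + 51.6 + 45.9) / 12 = 559.80000 / 12 = 46.65000
Sum of squared deviations: (+0.55000)² + (−0.05000)² + (+0.45000)² + (+3.25000)² + (−0.45000)² + (−5.25000)² + (−1.65000)² + (+0.05000)² + (−0.95000)² + (−0.15000)² + (+4.95000)² + (−0.75000)² = 67.55000
Variance = 67.55000 / 11 = 6.14091
SE* = √6.14091

SE* = 2.4781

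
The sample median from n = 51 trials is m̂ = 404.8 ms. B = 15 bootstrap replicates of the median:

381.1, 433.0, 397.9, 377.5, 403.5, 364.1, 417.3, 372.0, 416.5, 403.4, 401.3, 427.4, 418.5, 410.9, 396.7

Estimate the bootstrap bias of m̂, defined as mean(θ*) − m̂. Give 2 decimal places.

bias = −3.39

mean(θ*) = (381.1 + 433.0 + 397.9 + 377.5 + 403.5 + 364.1 + 417.3 + 372.0 + 416.5 + 403.4 + 401.3 + 427.4 + 418.5 + 410.9 + 396.7) / 15 = 401.407
bias = 401.407 − 404.8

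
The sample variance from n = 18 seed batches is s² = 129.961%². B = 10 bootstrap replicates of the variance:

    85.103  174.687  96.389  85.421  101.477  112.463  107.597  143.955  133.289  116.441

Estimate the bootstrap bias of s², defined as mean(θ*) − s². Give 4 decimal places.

mean(θ*) = (85.103 + 174.687 + 96.389 + 85.421 + 101.477 + 112.463 + 107.597 + 143.955 + 133.289 + 116.441) / 10 = 115.68220
bias = 115.68220 − 129.961

bias = −14.2788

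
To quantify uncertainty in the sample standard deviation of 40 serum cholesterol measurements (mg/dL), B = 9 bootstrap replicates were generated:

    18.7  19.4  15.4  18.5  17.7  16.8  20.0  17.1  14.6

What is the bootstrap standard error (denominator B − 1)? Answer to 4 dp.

SE* = 1.7943

Bootstrap SE is the standard deviation of the 9 replicate standard deviations.
Mean of replicates: (18.7 + 19.4 + 15.4 + 18.5 + 17.7 + 16.8 + 20.0 + 17.1 + 14.6) / 9 = 158.20000 / 9 = 17.57778
Sum of squared deviations: (+1.12222)² + (+1.82222)² + (−2.17778)² + (+0.92222)² + (+0.12222)² + (−0.77778)² + (+2.42222)² + (−0.47778)² + (−2.97778)² = 25.75556
Variance = 25.75556 / 8 = 3.21944
SE* = √3.21944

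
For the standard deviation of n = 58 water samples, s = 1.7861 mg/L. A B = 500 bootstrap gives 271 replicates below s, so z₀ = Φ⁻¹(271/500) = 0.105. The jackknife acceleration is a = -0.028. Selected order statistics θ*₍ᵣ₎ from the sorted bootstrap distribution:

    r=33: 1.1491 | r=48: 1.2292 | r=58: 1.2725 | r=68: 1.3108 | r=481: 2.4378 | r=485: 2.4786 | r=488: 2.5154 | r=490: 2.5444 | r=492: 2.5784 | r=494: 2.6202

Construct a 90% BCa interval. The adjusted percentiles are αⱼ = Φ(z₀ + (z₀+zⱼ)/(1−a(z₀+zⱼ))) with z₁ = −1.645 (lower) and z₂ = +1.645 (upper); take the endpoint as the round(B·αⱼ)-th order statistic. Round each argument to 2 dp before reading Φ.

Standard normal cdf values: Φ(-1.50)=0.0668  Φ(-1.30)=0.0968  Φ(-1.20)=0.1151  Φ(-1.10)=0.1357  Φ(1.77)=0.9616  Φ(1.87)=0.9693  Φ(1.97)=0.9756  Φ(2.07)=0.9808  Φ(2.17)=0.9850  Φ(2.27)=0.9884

Lower: z₀ + z₁ = 0.105 + (-1.645) = -1.540; 1 − a(z₀+z₁) = 1 − (-0.028)(-1.540) = 0.9569; argument = 0.105 + (-1.540)/0.9569 = -1.5044 → -1.50.
α₁ = Φ(-1.50) = 0.0668; rank = round(500 × 0.0668) = 33; θ*₍33₎ = 1.1491.
Upper: z₀ + z₂ = 1.750; 1 − a(z₀+z₂) = 1.0490; argument = 1.7733 → 1.77; α₂ = 0.9616; rank = 481; θ*₍481₎ = 2.4378.

(1.1491, 2.4378)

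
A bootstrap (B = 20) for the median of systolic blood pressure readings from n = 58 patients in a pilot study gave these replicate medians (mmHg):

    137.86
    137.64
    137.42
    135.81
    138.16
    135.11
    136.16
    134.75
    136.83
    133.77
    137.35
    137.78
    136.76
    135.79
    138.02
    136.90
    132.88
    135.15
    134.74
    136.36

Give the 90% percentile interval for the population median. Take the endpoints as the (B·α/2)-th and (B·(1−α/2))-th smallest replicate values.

(132.88, 138.02)

Sorted replicates: 132.88, 133.77, 134.74, 134.75, 135.11, 135.15, 135.79, 135.81, 136.16, 136.36, 136.76, 136.83, 136.90, 137.35, 137.42, 137.64, 137.78, 137.86, 138.02, 138.16
α = 0.10; lower rank = 20 × 0.050 = 1; upper rank = 20 × 0.950 = 19.
The 1st smallest replicate is 132.88; the 19th is 138.02.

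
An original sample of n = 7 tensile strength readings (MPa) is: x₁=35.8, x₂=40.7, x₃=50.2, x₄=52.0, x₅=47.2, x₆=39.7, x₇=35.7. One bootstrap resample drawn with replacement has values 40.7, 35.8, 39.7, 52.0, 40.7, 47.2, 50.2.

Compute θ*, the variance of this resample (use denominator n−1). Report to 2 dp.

Mean = 43.7571; sum of squared deviations = 219.7771
s² = 219.7771 / 6 = 36.6295

θ* = 36.63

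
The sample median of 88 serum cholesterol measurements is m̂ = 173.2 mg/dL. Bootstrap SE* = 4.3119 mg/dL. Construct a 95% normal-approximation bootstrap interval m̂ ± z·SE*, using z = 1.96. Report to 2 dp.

Margin = 1.96 × 4.3119 = 8.451
Interval: 173.2 ± 8.451

(164.75, 181.65)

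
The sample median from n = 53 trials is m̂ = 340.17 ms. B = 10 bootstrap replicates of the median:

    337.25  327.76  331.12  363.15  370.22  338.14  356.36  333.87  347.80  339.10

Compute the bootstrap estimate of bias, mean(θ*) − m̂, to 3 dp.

bias = +4.307

mean(θ*) = (337.25 + 327.76 + 331.12 + 363.15 + 370.22 + 338.14 + 356.36 + 333.87 + 347.80 + 339.10) / 10 = 344.4770
bias = 344.4770 − 340.17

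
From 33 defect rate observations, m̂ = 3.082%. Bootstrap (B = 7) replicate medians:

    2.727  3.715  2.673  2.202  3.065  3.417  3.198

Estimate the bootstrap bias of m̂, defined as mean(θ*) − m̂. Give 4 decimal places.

mean(θ*) = (2.727 + 3.715 + 2.673 + 2.202 + 3.065 + 3.417 + 3.198) / 7 = 2.99957
bias = 2.99957 − 3.082

bias = −0.0824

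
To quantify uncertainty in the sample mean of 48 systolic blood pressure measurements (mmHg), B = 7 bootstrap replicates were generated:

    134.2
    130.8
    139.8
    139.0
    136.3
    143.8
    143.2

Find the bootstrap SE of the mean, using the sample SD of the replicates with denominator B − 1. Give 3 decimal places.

Bootstrap SE is the standard deviation of the 7 replicate means.
Mean of replicates: (134.2 + 130.8 + 139.8 + 139.0 + 136.3 + 143.8 + 143.2) / 7 = 967.1000 / 7 = 138.1571
Sum of squared deviations: (−3.9571)² + (−7.3571)² + (+1.6429)² + (+0.8429)² + (−1.8571)² + (+5.6429)² + (+5.0429)² = 133.9171
Variance = 133.9171 / 6 = 22.3195
SE* = √22.3195

SE* = 4.724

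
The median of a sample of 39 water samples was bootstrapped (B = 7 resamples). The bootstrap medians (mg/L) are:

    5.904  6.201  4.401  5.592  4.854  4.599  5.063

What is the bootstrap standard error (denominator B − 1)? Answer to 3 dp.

SE* = 0.681

Bootstrap SE is the standard deviation of the 7 replicate medians.
Mean of replicates: (5.904 + 6.201 + 4.401 + 5.592 + 4.854 + 4.599 + 5.063) / 7 = 36.6140 / 7 = 5.2306
Sum of squared deviations: (+0.6734)² + (+0.9704)² + (−0.8296)² + (+0.3614)² + (−0.3766)² + (−0.6316)² + (−0.1676)² = 2.7828
Variance = 2.7828 / 6 = 0.4638
SE* = √0.4638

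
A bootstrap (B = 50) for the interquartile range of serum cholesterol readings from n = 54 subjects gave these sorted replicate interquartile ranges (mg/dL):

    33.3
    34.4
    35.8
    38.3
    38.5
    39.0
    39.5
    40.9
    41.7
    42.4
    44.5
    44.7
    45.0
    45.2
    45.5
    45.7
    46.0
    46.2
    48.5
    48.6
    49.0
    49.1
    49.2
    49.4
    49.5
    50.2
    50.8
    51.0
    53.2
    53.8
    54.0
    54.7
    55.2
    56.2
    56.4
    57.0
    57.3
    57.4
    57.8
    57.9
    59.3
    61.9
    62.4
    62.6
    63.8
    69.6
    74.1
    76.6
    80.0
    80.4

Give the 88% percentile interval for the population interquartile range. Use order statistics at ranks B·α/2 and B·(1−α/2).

(35.8, 74.1)

α = 0.12; lower rank = 50 × 0.060 = 3; upper rank = 50 × 0.940 = 47.
The 3rd smallest replicate is 35.8; the 47th is 74.1.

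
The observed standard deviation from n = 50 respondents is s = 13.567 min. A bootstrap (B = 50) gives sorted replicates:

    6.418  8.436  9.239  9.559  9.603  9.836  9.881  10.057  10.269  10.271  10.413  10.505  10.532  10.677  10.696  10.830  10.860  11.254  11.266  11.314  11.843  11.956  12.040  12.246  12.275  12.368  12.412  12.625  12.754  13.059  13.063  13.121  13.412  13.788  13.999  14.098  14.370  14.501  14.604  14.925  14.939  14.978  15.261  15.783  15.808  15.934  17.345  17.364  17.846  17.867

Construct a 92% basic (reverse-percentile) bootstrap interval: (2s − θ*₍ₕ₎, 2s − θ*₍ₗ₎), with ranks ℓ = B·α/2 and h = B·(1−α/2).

(9.770, 18.698)

Percentile endpoints at ranks 2 and 48: θ*₍2₎ = 8.436, θ*₍48₎ = 17.364.
Basic interval reflects these around s:
  lower = 2 × 13.567 − 17.364 = 9.770
  upper = 2 × 13.567 − 8.436 = 18.698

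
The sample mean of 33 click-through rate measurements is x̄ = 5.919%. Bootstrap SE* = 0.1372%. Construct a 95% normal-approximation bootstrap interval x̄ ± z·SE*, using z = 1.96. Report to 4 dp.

(5.6501, 6.1879)

Margin = 1.96 × 0.1372 = 0.26891
Interval: 5.919 ± 0.26891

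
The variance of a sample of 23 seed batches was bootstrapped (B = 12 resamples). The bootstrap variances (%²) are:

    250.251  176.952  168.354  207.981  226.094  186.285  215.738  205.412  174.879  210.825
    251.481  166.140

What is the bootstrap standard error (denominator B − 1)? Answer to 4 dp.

SE* = 29.6596

Bootstrap SE is the standard deviation of the 12 replicate variances.
Mean of replicates: (250.251 + 176.952 + 168.354 + 207.981 + 226.094 + 186.285 + 215.738 + 205.412 + 174.879 + 210.825 + 251.481 + 166.140) / 12 = 2440.39200 / 12 = 203.36600
Sum of squared deviations: (+46.88500)² + (−26.41400)² + (−35.01200)² + (+4.61500)² + (+22.72800)² + (−17.08100)² + (+12.37200)² + (+2.04600)² + (−28.48700)² + (+7.45900)² + (+48.11500)² + (−37.22600)² = 9676.59019
Variance = 9676.59019 / 11 = 879.69002
SE* = √879.69002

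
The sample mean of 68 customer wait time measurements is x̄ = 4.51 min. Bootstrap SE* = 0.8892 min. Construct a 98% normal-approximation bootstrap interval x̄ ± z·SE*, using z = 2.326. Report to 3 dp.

Margin = 2.326 × 0.8892 = 2.0683
Interval: 4.51 ± 2.0683

(2.442, 6.578)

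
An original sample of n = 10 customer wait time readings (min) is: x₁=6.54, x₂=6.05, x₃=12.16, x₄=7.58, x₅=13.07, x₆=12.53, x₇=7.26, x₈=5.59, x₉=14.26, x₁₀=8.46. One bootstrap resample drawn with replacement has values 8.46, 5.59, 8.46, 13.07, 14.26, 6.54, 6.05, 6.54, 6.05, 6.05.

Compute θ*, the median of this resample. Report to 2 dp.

θ* = 6.54

Sorted: 5.59, 6.05, 6.05, 6.05, 6.54, 6.54, 8.46, 8.46, 13.07, 14.26
Median = average of the two middle values = 6.54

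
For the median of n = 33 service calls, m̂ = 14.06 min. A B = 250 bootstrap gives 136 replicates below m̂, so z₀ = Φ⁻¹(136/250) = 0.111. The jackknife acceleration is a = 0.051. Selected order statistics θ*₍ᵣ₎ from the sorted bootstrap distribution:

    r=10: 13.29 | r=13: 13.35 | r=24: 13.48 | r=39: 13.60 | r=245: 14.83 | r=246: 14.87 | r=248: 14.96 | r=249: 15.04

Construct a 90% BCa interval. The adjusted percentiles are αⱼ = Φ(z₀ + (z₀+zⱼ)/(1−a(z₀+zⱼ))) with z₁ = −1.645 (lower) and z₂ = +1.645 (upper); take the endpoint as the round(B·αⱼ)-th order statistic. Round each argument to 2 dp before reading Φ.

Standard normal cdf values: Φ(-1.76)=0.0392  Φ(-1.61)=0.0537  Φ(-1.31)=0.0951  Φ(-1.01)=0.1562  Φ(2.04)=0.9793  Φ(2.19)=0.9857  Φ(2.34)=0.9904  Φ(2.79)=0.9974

(13.48, 14.83)

Lower: z₀ + z₁ = 0.111 + (-1.645) = -1.534; 1 − a(z₀+z₁) = 1 − (0.051)(-1.534) = 1.0782; argument = 0.111 + (-1.534)/1.0782 = -1.3117 → -1.31.
α₁ = Φ(-1.31) = 0.0951; rank = round(250 × 0.0951) = 24; θ*₍24₎ = 13.48.
Upper: z₀ + z₂ = 1.756; 1 − a(z₀+z₂) = 0.9104; argument = 2.0397 → 2.04; α₂ = 0.9793; rank = 245; θ*₍245₎ = 14.83.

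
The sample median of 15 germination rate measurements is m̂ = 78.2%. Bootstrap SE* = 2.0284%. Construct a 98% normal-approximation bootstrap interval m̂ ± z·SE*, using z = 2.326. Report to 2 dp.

(73.48, 82.92)

Margin = 2.326 × 2.0284 = 4.718
Interval: 78.2 ± 4.718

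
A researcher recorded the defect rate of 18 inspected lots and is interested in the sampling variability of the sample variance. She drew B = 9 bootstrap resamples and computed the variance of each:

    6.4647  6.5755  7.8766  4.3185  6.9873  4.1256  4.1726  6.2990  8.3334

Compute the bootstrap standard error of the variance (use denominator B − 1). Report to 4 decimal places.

Bootstrap SE is the standard deviation of the 9 replicate variances.
Mean of replicates: (6.4647 + 6.5755 + 7.8766 + 4.3185 + 6.9873 + 4.1256 + 4.1726 + 6.2990 + 8.3334) / 9 = 55.15320 / 9 = 6.12813
Sum of squared deviations: (+0.33657)² + (+0.44737)² + (+1.74847)² + (−1.80963)² + (+0.85917)² + (−2.00253)² + (−1.95553)² + (+0.17087)² + (+2.20527)² = 20.11014
Variance = 20.11014 / 8 = 2.51377
SE* = √2.51377

SE* = 1.5855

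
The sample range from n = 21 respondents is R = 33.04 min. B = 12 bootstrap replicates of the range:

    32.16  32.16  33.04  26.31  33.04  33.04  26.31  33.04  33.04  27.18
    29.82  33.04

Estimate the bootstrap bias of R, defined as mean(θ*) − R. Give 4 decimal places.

bias = −2.0250

mean(θ*) = (32.16 + 32.16 + 33.04 + 26.31 + 33.04 + 33.04 + 26.31 + 33.04 + 33.04 + 27.18 + 29.82 + 33.04) / 12 = 31.01500
bias = 31.01500 − 33.04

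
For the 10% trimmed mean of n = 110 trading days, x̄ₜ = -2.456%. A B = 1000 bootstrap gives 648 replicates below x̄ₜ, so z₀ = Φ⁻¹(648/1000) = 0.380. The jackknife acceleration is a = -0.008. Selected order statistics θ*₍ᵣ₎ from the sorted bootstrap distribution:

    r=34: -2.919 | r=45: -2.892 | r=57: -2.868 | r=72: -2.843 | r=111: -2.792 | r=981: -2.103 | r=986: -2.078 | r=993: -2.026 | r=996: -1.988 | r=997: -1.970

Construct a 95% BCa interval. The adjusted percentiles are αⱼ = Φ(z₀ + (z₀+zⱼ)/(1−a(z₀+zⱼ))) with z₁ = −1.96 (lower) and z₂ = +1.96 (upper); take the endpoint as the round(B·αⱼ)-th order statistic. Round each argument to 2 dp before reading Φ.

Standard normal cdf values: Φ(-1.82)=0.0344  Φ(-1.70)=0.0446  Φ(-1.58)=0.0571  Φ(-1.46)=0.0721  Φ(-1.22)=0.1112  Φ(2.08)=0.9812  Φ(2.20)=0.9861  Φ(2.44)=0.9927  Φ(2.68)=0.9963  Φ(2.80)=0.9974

(-2.792, -1.988)

Lower: z₀ + z₁ = 0.380 + (-1.960) = -1.580; 1 − a(z₀+z₁) = 1 − (-0.008)(-1.580) = 0.9874; argument = 0.380 + (-1.580)/0.9874 = -1.2202 → -1.22.
α₁ = Φ(-1.22) = 0.1112; rank = round(1000 × 0.1112) = 111; θ*₍111₎ = -2.792.
Upper: z₀ + z₂ = 2.340; 1 − a(z₀+z₂) = 1.0187; argument = 2.6770 → 2.68; α₂ = 0.9963; rank = 996; θ*₍996₎ = -1.988.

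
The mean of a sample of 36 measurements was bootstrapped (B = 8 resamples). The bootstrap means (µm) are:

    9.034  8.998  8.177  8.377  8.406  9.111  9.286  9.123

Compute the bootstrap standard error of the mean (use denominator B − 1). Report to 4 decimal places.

SE* = 0.4229

Bootstrap SE is the standard deviation of the 8 replicate means.
Mean of replicates: (9.034 + 8.998 + 8.177 + 8.377 + 8.406 + 9.111 + 9.286 + 9.123) / 8 = 70.51200 / 8 = 8.81400
Sum of squared deviations: (+0.22000)² + (+0.18400)² + (−0.63700)² + (−0.43700)² + (−0.40800)² + (+0.29700)² + (+0.47200)² + (+0.30900)² = 1.25193
Variance = 1.25193 / 7 = 0.17885
SE* = √0.17885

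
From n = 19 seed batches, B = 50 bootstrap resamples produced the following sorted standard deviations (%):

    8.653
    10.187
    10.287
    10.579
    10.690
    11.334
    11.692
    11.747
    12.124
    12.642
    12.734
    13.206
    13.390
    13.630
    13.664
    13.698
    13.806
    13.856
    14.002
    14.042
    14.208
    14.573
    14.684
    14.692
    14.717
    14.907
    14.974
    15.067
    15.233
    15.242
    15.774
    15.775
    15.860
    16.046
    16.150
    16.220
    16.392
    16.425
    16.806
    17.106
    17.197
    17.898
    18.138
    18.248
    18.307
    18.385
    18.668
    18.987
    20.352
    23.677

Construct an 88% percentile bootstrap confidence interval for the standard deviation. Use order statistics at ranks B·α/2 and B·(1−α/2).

α = 0.12; lower rank = 50 × 0.060 = 3; upper rank = 50 × 0.940 = 47.
The 3rd smallest replicate is 10.287; the 47th is 18.668.

(10.287, 18.668)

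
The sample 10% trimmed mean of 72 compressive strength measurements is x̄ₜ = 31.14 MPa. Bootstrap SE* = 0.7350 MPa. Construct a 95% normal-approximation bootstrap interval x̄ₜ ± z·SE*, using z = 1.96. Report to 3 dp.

(29.699, 32.581)

Margin = 1.96 × 0.7350 = 1.4406
Interval: 31.14 ± 1.4406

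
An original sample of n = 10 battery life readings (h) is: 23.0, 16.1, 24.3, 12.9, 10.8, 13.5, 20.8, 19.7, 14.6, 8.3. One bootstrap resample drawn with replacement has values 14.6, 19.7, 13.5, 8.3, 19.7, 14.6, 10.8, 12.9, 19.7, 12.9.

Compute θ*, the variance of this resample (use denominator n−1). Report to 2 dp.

Mean = 14.6700; sum of squared deviations = 139.1010
s² = 139.1010 / 9 = 15.4557

θ* = 15.46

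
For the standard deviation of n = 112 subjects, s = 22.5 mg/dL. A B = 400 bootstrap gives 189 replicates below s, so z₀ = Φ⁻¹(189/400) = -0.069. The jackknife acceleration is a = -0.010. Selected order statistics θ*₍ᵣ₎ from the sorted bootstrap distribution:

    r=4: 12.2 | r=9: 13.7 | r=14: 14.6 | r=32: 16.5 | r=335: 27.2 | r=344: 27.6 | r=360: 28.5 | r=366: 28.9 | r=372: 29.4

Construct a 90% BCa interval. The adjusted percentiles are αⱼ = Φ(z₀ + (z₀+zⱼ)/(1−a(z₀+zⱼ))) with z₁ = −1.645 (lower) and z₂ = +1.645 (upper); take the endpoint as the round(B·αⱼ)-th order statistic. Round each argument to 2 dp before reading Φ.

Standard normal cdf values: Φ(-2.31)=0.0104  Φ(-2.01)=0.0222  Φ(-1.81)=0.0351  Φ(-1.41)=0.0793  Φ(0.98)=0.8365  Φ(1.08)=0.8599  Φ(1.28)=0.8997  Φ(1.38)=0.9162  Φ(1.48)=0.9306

(14.6, 29.4)

Lower: z₀ + z₁ = -0.069 + (-1.645) = -1.714; 1 − a(z₀+z₁) = 1 − (-0.010)(-1.714) = 0.9829; argument = -0.069 + (-1.714)/0.9829 = -1.8129 → -1.81.
α₁ = Φ(-1.81) = 0.0351; rank = round(400 × 0.0351) = 14; θ*₍14₎ = 14.6.
Upper: z₀ + z₂ = 1.576; 1 − a(z₀+z₂) = 1.0158; argument = 1.4825 → 1.48; α₂ = 0.9306; rank = 372; θ*₍372₎ = 29.4.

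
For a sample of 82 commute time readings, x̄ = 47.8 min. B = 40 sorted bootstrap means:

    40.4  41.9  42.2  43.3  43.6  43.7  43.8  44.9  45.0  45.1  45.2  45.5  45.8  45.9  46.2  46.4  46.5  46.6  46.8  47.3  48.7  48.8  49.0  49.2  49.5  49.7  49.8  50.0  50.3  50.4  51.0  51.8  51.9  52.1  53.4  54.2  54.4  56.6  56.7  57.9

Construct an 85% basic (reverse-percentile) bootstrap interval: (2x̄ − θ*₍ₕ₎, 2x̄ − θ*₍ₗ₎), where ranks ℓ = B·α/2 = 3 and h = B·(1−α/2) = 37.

Percentile endpoints at ranks 3 and 37: θ*₍3₎ = 42.2, θ*₍37₎ = 54.4.
Basic interval reflects these around x̄:
  lower = 2 × 47.8 − 54.4 = 41.2
  upper = 2 × 47.8 − 42.2 = 53.4

(41.2, 53.4)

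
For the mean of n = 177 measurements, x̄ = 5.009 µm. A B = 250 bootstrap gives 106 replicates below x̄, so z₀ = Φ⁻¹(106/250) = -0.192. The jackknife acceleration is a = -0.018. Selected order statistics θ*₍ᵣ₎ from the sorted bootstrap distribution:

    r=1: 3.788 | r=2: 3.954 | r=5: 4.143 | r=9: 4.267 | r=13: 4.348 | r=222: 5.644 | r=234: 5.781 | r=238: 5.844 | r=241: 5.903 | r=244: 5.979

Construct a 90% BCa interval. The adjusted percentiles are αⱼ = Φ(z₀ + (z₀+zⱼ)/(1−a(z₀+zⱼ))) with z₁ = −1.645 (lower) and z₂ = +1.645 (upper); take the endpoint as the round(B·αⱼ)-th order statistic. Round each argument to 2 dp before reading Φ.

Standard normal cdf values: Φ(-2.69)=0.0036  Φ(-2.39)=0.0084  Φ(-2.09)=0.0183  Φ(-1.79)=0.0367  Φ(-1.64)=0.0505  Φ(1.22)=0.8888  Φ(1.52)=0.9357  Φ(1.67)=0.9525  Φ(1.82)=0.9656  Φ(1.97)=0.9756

Lower: z₀ + z₁ = -0.192 + (-1.645) = -1.837; 1 − a(z₀+z₁) = 1 − (-0.018)(-1.837) = 0.9669; argument = -0.192 + (-1.837)/0.9669 = -2.0918 → -2.09.
α₁ = Φ(-2.09) = 0.0183; rank = round(250 × 0.0183) = 5; θ*₍5₎ = 4.143.
Upper: z₀ + z₂ = 1.453; 1 − a(z₀+z₂) = 1.0262; argument = 1.2240 → 1.22; α₂ = 0.8888; rank = 222; θ*₍222₎ = 5.644.

(4.143, 5.644)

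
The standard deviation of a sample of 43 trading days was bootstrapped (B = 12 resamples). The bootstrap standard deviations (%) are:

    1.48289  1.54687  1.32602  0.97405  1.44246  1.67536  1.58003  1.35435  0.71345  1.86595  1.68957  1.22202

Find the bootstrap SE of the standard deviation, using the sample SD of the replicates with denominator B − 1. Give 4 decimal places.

Bootstrap SE is the standard deviation of the 12 replicate standard deviations.
Mean of replicates: (1.48289 + 1.54687 + 1.32602 + 0.97405 + 1.44246 + 1.67536 + 1.58003 + 1.35435 + 0.71345 + 1.86595 + 1.68957 + 1.22202) / 12 = 16.873020 / 12 = 1.406085
Sum of squared deviations: (+0.076805)² + (+0.140785)² + (−0.080065)² + (−0.432035)² + (+0.036375)² + (+0.269275)² + (+0.173945)² + (−0.051735)² + (−0.692635)² + (+0.459865)² + (+0.283485)² + (−0.184065)² = 1.131012
Variance = 1.131012 / 11 = 0.102819
SE* = √0.102819

SE* = 0.3207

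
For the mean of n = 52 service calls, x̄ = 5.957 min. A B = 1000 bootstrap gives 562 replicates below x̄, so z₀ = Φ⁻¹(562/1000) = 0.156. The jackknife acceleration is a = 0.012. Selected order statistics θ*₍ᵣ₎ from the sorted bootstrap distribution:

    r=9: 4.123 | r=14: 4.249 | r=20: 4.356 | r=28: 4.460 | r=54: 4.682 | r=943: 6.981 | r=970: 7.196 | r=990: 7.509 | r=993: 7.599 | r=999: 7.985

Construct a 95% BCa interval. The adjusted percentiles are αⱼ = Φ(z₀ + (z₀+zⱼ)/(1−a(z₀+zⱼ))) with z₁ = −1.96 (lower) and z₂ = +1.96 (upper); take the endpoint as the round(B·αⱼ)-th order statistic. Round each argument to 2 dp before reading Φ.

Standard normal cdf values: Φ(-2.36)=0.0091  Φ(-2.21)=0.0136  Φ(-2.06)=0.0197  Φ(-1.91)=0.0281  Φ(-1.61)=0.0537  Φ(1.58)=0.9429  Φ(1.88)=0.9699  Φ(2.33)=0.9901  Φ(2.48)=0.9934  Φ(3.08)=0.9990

(4.682, 7.509)

Lower: z₀ + z₁ = 0.156 + (-1.960) = -1.804; 1 − a(z₀+z₁) = 1 − (0.012)(-1.804) = 1.0216; argument = 0.156 + (-1.804)/1.0216 = -1.6098 → -1.61.
α₁ = Φ(-1.61) = 0.0537; rank = round(1000 × 0.0537) = 54; θ*₍54₎ = 4.682.
Upper: z₀ + z₂ = 2.116; 1 − a(z₀+z₂) = 0.9746; argument = 2.3271 → 2.33; α₂ = 0.9901; rank = 990; θ*₍990₎ = 7.509.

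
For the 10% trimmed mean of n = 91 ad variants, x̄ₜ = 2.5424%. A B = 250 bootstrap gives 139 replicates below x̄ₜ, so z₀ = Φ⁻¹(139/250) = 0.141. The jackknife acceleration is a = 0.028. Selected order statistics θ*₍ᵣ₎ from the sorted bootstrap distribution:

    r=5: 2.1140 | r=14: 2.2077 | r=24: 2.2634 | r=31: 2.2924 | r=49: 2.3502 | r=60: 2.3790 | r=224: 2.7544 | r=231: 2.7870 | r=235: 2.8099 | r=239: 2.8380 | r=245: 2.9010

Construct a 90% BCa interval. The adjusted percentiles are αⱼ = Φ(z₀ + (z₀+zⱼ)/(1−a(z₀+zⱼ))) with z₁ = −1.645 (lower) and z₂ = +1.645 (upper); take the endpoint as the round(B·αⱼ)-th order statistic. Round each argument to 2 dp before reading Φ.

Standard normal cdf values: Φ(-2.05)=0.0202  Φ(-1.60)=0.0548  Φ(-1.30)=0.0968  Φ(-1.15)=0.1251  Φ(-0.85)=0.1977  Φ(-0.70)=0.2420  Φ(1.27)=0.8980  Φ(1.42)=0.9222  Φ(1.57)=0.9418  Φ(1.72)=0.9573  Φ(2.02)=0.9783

(2.2634, 2.9010)

Lower: z₀ + z₁ = 0.141 + (-1.645) = -1.504; 1 − a(z₀+z₁) = 1 − (0.028)(-1.504) = 1.0421; argument = 0.141 + (-1.504)/1.0421 = -1.3022 → -1.30.
α₁ = Φ(-1.30) = 0.0968; rank = round(250 × 0.0968) = 24; θ*₍24₎ = 2.2634.
Upper: z₀ + z₂ = 1.786; 1 − a(z₀+z₂) = 0.9500; argument = 2.0210 → 2.02; α₂ = 0.9783; rank = 245; θ*₍245₎ = 2.9010.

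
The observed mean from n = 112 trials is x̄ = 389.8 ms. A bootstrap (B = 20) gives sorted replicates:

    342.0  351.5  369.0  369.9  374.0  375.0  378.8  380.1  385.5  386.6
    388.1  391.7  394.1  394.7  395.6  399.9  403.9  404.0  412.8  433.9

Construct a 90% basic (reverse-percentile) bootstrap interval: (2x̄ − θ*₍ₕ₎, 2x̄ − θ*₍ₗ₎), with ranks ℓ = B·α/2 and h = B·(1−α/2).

(366.8, 437.6)

Percentile endpoints at ranks 1 and 19: θ*₍1₎ = 342.0, θ*₍19₎ = 412.8.
Basic interval reflects these around x̄:
  lower = 2 × 389.8 − 412.8 = 366.8
  upper = 2 × 389.8 − 342.0 = 437.6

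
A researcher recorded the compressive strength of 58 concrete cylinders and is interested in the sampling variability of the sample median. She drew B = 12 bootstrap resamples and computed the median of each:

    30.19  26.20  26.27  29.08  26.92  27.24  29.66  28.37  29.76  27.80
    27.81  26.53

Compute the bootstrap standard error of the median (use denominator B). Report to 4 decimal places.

SE* = 1.3590

Bootstrap SE is the standard deviation of the 12 replicate medians.
Mean of replicates: (30.19 + 26.20 + 26.27 + 29.08 + 26.92 + 27.24 + 29.66 + 28.37 + 29.76 + 27.80 + 27.81 + 26.53) / 12 = 335.83000 / 12 = 27.98583
Sum of squared deviations: (+2.20417)² + (−1.78583)² + (−1.71583)² + (+1.09417)² + (−1.06583)² + (−0.74583)² + (+1.67417)² + (+0.38417)² + (+1.77417)² + (−0.18583)² + (−0.17583)² + (−1.45583)² = 22.16409
Variance = 22.16409 / 12 = 1.84701
SE* = √1.84701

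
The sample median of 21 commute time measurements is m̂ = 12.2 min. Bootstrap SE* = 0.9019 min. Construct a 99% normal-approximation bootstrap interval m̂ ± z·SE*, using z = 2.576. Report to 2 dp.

(9.88, 14.52)

Margin = 2.576 × 0.9019 = 2.323
Interval: 12.2 ± 2.323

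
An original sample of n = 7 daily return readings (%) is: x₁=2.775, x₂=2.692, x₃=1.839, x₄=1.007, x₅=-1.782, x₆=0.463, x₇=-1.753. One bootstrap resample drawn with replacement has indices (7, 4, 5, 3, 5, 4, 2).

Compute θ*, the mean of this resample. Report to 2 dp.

Resample values: -1.753, 1.007, -1.782, 1.839, -1.782, 1.007, 2.692.
Mean = ((-1.753) + 1.007 + (-1.782) + 1.839 + (-1.782) + 1.007 + 2.692) / 7 = 1.2280 / 7 = 0.18

θ* = 0.18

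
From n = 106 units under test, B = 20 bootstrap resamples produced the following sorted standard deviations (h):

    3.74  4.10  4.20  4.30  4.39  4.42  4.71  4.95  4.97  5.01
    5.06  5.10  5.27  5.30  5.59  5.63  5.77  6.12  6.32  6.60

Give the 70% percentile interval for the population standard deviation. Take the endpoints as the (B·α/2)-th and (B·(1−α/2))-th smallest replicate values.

(4.20, 5.77)

α = 0.30; lower rank = 20 × 0.150 = 3; upper rank = 20 × 0.850 = 17.
The 3rd smallest replicate is 4.20; the 17th is 5.77.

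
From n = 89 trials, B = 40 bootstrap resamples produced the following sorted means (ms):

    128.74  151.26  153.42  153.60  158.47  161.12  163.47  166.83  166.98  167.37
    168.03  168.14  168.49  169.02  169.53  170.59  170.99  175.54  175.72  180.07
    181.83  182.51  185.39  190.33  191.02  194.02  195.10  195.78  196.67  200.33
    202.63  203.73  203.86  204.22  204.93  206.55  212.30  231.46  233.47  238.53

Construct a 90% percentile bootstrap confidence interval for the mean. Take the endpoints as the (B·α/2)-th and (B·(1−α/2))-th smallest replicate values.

α = 0.10; lower rank = 40 × 0.050 = 2; upper rank = 40 × 0.950 = 38.
The 2nd smallest replicate is 151.26; the 38th is 231.46.

(151.26, 231.46)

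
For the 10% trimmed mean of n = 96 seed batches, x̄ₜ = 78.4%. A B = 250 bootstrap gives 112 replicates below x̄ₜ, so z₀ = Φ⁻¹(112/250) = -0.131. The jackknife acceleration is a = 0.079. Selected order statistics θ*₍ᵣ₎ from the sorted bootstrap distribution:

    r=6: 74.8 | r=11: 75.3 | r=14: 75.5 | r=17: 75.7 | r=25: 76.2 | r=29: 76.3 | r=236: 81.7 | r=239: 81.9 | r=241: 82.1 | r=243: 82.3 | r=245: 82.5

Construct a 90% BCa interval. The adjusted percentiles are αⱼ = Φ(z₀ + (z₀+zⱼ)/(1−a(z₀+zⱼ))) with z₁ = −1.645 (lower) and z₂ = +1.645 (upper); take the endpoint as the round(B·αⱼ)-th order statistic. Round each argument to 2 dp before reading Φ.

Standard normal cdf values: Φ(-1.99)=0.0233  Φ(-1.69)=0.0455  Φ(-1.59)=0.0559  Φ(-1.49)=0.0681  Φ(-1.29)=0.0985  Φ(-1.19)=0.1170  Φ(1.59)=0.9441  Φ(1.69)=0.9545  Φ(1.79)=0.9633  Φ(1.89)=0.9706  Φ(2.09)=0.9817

(75.3, 81.7)

Lower: z₀ + z₁ = -0.131 + (-1.645) = -1.776; 1 − a(z₀+z₁) = 1 − (0.079)(-1.776) = 1.1403; argument = -0.131 + (-1.776)/1.1403 = -1.6885 → -1.69.
α₁ = Φ(-1.69) = 0.0455; rank = round(250 × 0.0455) = 11; θ*₍11₎ = 75.3.
Upper: z₀ + z₂ = 1.514; 1 − a(z₀+z₂) = 0.8804; argument = 1.5887 → 1.59; α₂ = 0.9441; rank = 236; θ*₍236₎ = 81.7.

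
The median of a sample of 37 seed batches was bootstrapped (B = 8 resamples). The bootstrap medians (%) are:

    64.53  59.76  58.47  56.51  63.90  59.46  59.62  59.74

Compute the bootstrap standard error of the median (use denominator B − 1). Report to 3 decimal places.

Bootstrap SE is the standard deviation of the 8 replicate medians.
Mean of replicates: (64.53 + 59.76 + 58.47 + 56.51 + 63.90 + 59.46 + 59.62 + 59.74) / 8 = 481.9900 / 8 = 60.2488
Sum of squared deviations: (+4.2812)² + (−0.4888)² + (−1.7788)² + (−3.7388)² + (+3.6512)² + (−0.7888)² + (−0.6288)² + (−0.5087)² = 50.3181
Variance = 50.3181 / 7 = 7.1883
SE* = √7.1883

SE* = 2.681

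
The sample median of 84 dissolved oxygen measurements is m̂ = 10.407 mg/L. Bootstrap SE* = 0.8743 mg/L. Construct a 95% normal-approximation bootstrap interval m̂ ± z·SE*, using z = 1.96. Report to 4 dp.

Margin = 1.96 × 0.8743 = 1.71363
Interval: 10.407 ± 1.71363

(8.6934, 12.1206)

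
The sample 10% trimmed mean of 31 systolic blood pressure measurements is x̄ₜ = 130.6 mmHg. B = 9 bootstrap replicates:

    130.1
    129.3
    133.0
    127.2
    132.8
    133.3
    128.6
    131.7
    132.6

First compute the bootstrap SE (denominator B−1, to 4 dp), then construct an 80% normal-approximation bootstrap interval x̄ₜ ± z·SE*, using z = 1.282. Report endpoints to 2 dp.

Mean of replicates = 130.9556; sum of squared deviations = 39.4622; SE* = √(39.4622/8) = 2.2210
Margin = 1.282 × 2.2210 = 2.847
Interval: 130.6 ± 2.847

(127.75, 133.45)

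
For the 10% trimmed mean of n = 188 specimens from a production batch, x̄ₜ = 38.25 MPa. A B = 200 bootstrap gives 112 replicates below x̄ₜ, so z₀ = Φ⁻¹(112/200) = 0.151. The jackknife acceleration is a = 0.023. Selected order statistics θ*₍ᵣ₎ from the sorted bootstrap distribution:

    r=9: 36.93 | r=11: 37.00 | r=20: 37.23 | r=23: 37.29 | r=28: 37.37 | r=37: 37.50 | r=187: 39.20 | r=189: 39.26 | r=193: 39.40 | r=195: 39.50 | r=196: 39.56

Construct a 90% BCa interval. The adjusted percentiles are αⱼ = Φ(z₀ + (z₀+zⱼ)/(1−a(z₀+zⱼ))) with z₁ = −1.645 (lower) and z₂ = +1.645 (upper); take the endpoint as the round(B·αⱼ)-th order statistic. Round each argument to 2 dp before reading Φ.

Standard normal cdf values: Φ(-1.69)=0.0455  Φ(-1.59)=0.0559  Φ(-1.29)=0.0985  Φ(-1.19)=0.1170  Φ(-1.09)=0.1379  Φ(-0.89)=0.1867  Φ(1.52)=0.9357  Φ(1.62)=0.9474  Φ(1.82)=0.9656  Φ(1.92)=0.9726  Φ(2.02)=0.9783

Lower: z₀ + z₁ = 0.151 + (-1.645) = -1.494; 1 − a(z₀+z₁) = 1 − (0.023)(-1.494) = 1.0344; argument = 0.151 + (-1.494)/1.0344 = -1.2934 → -1.29.
α₁ = Φ(-1.29) = 0.0985; rank = round(200 × 0.0985) = 20; θ*₍20₎ = 37.23.
Upper: z₀ + z₂ = 1.796; 1 − a(z₀+z₂) = 0.9587; argument = 2.0244 → 2.02; α₂ = 0.9783; rank = 196; θ*₍196₎ = 39.56.

(37.23, 39.56)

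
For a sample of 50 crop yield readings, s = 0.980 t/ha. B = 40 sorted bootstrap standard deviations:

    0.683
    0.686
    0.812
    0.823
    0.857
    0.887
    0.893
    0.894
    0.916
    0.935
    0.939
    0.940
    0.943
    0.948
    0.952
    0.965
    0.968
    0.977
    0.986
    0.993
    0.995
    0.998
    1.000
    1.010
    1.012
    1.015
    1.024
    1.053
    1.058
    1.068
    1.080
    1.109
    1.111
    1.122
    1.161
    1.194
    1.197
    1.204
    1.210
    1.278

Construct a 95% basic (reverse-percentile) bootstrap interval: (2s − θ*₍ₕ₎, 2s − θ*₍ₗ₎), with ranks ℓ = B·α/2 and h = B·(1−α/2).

Percentile endpoints at ranks 1 and 39: θ*₍1₎ = 0.683, θ*₍39₎ = 1.210.
Basic interval reflects these around s:
  lower = 2 × 0.980 − 1.210 = 0.750
  upper = 2 × 0.980 − 0.683 = 1.277

(0.750, 1.277)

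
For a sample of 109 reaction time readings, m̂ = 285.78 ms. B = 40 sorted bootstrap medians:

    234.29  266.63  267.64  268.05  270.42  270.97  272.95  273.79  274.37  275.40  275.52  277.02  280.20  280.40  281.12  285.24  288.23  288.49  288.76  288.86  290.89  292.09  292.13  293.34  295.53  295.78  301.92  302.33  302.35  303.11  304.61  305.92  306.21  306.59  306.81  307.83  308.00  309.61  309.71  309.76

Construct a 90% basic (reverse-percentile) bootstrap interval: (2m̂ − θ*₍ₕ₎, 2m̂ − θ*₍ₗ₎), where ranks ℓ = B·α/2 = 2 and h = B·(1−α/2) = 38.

(261.95, 304.93)

Percentile endpoints at ranks 2 and 38: θ*₍2₎ = 266.63, θ*₍38₎ = 309.61.
Basic interval reflects these around m̂:
  lower = 2 × 285.78 − 309.61 = 261.95
  upper = 2 × 285.78 − 266.63 = 304.93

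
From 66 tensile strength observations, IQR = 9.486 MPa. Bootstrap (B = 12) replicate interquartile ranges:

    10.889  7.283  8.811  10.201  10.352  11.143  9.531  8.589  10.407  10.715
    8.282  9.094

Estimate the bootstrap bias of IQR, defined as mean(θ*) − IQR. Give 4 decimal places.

bias = +0.1221

mean(θ*) = (10.889 + 7.283 + 8.811 + 10.201 + 10.352 + 11.143 + 9.531 + 8.589 + 10.407 + 10.715 + 8.282 + 9.094) / 12 = 9.60808
bias = 9.60808 − 9.486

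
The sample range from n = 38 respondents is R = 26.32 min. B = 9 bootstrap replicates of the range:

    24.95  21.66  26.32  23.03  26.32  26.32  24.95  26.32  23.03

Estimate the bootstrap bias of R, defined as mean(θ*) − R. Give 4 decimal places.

bias = −1.5533

mean(θ*) = (24.95 + 21.66 + 26.32 + 23.03 + 26.32 + 26.32 + 24.95 + 26.32 + 23.03) / 9 = 24.76667
bias = 24.76667 − 26.32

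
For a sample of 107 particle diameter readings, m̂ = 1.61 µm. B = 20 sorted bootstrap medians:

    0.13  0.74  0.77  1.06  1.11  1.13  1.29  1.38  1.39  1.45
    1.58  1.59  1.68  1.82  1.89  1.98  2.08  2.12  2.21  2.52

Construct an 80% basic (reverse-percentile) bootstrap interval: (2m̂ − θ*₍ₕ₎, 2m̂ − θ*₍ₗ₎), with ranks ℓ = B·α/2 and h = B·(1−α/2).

(1.10, 2.48)

Percentile endpoints at ranks 2 and 18: θ*₍2₎ = 0.74, θ*₍18₎ = 2.12.
Basic interval reflects these around m̂:
  lower = 2 × 1.61 − 2.12 = 1.10
  upper = 2 × 1.61 − 0.74 = 2.48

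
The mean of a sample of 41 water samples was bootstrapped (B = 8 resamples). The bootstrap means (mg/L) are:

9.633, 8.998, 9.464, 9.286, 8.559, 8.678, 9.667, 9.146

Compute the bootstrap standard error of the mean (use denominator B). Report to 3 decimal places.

Bootstrap SE is the standard deviation of the 8 replicate means.
Mean of replicates: (9.633 + 8.998 + 9.464 + 9.286 + 8.559 + 8.678 + 9.667 + 9.146) / 8 = 73.4310 / 8 = 9.1789
Sum of squared deviations: (+0.4541)² + (−0.1809)² + (+0.2851)² + (+0.1071)² + (−0.6199)² + (−0.5009)² + (+0.4881)² + (−0.0329)² = 1.2062
Variance = 1.2062 / 8 = 0.1508
SE* = √0.1508

SE* = 0.388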